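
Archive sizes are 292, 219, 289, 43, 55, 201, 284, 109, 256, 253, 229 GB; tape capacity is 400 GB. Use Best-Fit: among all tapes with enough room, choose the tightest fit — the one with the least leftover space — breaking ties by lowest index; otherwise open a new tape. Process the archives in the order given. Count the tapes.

tape 1: place 292 GB, 108 GB left
tape 2: place 219 GB, 181 GB left
tape 3: place 289 GB, 111 GB left
tape 1: place 43 GB, 65 GB left
tape 1: place 55 GB, 10 GB left
tape 4: place 201 GB, 199 GB left
tape 5: place 284 GB, 116 GB left
tape 3: place 109 GB, 2 GB left
tape 6: place 256 GB, 144 GB left
tape 7: place 253 GB, 147 GB left
tape 8: place 229 GB, 171 GB left
Final tapes: [292,43,55] [219] [289,109] [201] [284] [256] [253] [229].

8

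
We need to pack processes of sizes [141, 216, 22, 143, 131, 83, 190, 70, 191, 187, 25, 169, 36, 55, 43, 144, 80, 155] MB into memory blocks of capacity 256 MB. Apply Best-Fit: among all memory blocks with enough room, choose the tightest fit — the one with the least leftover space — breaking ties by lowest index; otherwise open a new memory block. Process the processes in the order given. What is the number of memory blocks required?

memory block 1: place 141 MB, 115 MB left
memory block 2: place 216 MB, 40 MB left
memory block 2: place 22 MB, 18 MB left
memory block 3: place 143 MB, 113 MB left
memory block 4: place 131 MB, 125 MB left
memory block 3: place 83 MB, 30 MB left
memory block 5: place 190 MB, 66 MB left
memory block 1: place 70 MB, 45 MB left
memory block 6: place 191 MB, 65 MB left
memory block 7: place 187 MB, 69 MB left
memory block 3: place 25 MB, 5 MB left
memory block 8: place 169 MB, 87 MB left
memory block 1: place 36 MB, 9 MB left
memory block 6: place 55 MB, 10 MB left
memory block 5: place 43 MB, 23 MB left
memory block 9: place 144 MB, 112 MB left
memory block 8: place 80 MB, 7 MB left
memory block 10: place 155 MB, 101 MB left
Final memory blocks: [141,70,36] [216,22] [143,83,25] [131] [190,43] [191,55] [187] [169,80] [144] [155].

10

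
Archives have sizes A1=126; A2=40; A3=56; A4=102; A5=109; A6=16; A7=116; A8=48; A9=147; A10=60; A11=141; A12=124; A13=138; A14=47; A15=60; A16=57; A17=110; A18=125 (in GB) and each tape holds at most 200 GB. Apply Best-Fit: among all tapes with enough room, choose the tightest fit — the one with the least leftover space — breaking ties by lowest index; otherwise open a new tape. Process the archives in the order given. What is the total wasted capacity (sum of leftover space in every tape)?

378

A1 (126 GB) → tape 1 (remaining 74 GB)
A2 (40 GB) → tape 1 (remaining 34 GB)
A3 (56 GB) → tape 2 (remaining 144 GB)
A4 (102 GB) → tape 2 (remaining 42 GB)
A5 (109 GB) → tape 3 (remaining 91 GB)
A6 (16 GB) → tape 1 (remaining 18 GB)
A7 (116 GB) → tape 4 (remaining 84 GB)
A8 (48 GB) → tape 4 (remaining 36 GB)
A9 (147 GB) → tape 5 (remaining 53 GB)
A10 (60 GB) → tape 3 (remaining 31 GB)
A11 (141 GB) → tape 6 (remaining 59 GB)
A12 (124 GB) → tape 7 (remaining 76 GB)
A13 (138 GB) → tape 8 (remaining 62 GB)
A14 (47 GB) → tape 5 (remaining 6 GB)
A15 (60 GB) → tape 8 (remaining 2 GB)
A16 (57 GB) → tape 6 (remaining 2 GB)
A17 (110 GB) → tape 9 (remaining 90 GB)
A18 (125 GB) → tape 10 (remaining 75 GB)
10 tapes × 200 GB = 2000 GB; used 1622 GB; unused 378 GB.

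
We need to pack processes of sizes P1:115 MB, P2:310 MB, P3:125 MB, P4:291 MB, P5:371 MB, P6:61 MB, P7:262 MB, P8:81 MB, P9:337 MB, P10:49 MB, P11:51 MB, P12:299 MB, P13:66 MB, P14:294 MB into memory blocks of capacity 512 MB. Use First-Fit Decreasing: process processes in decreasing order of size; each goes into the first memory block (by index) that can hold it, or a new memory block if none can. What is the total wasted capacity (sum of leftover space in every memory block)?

Sorted descending: 371, 337, 310, 299, 294, 291, 262, 125, 115, 81, 66, 61, 51, 49.
memory block 1: place 371 MB, 141 MB left
memory block 2: place 337 MB, 175 MB left
memory block 3: place 310 MB, 202 MB left
memory block 4: place 299 MB, 213 MB left
memory block 5: place 294 MB, 218 MB left
memory block 6: place 291 MB, 221 MB left
memory block 7: place 262 MB, 250 MB left
memory block 1: place 125 MB, 16 MB left
memory block 2: place 115 MB, 60 MB left
memory block 3: place 81 MB, 121 MB left
memory block 3: place 66 MB, 55 MB left
memory block 4: place 61 MB, 152 MB left
memory block 2: place 51 MB, 9 MB left
memory block 3: place 49 MB, 6 MB left
7 memory blocks × 512 MB = 3584 MB; used 2712 MB; unused 872 MB.

872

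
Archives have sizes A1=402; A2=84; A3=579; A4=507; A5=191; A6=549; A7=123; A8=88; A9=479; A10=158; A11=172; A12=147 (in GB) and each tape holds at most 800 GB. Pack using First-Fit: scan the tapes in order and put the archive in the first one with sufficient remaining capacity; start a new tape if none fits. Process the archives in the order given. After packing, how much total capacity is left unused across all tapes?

521

A1 (402 GB) → tape 1 (remaining 398 GB)
A2 (84 GB) → tape 1 (remaining 314 GB)
A3 (579 GB) → tape 2 (remaining 221 GB)
A4 (507 GB) → tape 3 (remaining 293 GB)
A5 (191 GB) → tape 1 (remaining 123 GB)
A6 (549 GB) → tape 4 (remaining 251 GB)
A7 (123 GB) → tape 1 (remaining 0 GB)
A8 (88 GB) → tape 2 (remaining 133 GB)
A9 (479 GB) → tape 5 (remaining 321 GB)
A10 (158 GB) → tape 3 (remaining 135 GB)
A11 (172 GB) → tape 4 (remaining 79 GB)
A12 (147 GB) → tape 5 (remaining 174 GB)
5 tapes × 800 GB = 4000 GB; used 3479 GB; unused 521 GB.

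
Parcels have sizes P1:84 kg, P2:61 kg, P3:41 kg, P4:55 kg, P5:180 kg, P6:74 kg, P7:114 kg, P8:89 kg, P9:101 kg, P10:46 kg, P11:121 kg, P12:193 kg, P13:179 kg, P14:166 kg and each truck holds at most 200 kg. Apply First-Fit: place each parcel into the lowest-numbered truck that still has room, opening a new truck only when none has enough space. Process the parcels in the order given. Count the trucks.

Put P1 (84 kg) in truck 1; 116 kg remain.
Put P2 (61 kg) in truck 1; 55 kg remain.
Put P3 (41 kg) in truck 1; 14 kg remain.
Put P4 (55 kg) in truck 2; 145 kg remain.
Put P5 (180 kg) in truck 3; 20 kg remain.
Put P6 (74 kg) in truck 2; 71 kg remain.
Put P7 (114 kg) in truck 4; 86 kg remain.
Put P8 (89 kg) in truck 5; 111 kg remain.
Put P9 (101 kg) in truck 5; 10 kg remain.
Put P10 (46 kg) in truck 2; 25 kg remain.
Put P11 (121 kg) in truck 6; 79 kg remain.
Put P12 (193 kg) in truck 7; 7 kg remain.
Put P13 (179 kg) in truck 8; 21 kg remain.
Put P14 (166 kg) in truck 9; 34 kg remain.
Final trucks: [84,61,41] [55,74,46] [180] [114] [89,101] [121] [193] [179] [166].

9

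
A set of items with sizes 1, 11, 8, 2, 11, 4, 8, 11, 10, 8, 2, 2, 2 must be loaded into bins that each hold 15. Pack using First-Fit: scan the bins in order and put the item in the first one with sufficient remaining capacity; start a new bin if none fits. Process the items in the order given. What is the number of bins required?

7

bin 1: place 1, 14 left
bin 1: place 11, 3 left
bin 2: place 8, 7 left
bin 1: place 2, 1 left
bin 3: place 11, 4 left
bin 2: place 4, 3 left
bin 4: place 8, 7 left
bin 5: place 11, 4 left
bin 6: place 10, 5 left
bin 7: place 8, 7 left
bin 2: place 2, 1 left
bin 3: place 2, 2 left
bin 3: place 2, 0 left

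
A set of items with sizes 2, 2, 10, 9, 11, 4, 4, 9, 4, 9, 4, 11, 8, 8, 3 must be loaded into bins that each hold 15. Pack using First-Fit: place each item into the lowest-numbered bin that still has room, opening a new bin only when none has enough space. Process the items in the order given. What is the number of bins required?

bin 1: place 2, 13 left
bin 1: place 2, 11 left
bin 1: place 10, 1 left
bin 2: place 9, 6 left
bin 3: place 11, 4 left
bin 2: place 4, 2 left
bin 3: place 4, 0 left
bin 4: place 9, 6 left
bin 4: place 4, 2 left
bin 5: place 9, 6 left
bin 5: place 4, 2 left
bin 6: place 11, 4 left
bin 7: place 8, 7 left
bin 8: place 8, 7 left
bin 6: place 3, 1 left

8 bins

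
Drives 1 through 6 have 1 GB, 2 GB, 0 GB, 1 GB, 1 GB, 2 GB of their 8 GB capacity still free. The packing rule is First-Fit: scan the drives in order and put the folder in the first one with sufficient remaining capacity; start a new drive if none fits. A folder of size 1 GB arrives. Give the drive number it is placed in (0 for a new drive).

1

Drives with room: drive 1 (1 GB), drive 2 (2 GB), drive 4 (1 GB), drive 5 (1 GB), drive 6 (2 GB).
The first with room is drive 1.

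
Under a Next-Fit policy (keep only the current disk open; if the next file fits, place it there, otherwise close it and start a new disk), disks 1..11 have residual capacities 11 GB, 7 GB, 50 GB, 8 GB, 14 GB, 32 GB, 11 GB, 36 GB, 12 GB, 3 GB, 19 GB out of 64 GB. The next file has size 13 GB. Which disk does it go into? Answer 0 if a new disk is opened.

11

Next-Fit only looks at disk 11, which has 19 GB free.
13 GB fits there.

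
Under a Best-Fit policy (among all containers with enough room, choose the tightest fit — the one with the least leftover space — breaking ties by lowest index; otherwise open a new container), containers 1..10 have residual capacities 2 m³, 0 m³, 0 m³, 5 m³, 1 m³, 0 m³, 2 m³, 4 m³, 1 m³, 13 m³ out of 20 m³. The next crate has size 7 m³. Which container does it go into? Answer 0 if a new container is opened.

10

Containers with room: container 10 (13 m³).
Tightest fit is container 10 with 13 m³ free.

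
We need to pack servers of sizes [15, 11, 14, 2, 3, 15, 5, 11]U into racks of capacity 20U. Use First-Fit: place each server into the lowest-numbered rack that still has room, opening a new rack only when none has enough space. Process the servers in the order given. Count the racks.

5

15U → rack 1 (remaining 5U)
11U → rack 2 (remaining 9U)
14U → rack 3 (remaining 6U)
2U → rack 1 (remaining 3U)
3U → rack 1 (remaining 0U)
15U → rack 4 (remaining 5U)
5U → rack 2 (remaining 4U)
11U → rack 5 (remaining 9U)
Final racks: [15,2,3] [11,5] [14] [15] [11].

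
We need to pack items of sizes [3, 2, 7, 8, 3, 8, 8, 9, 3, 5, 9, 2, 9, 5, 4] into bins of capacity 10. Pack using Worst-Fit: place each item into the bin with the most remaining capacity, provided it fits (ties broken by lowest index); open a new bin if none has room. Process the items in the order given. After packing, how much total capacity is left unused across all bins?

Put 3 in bin 1; 7 remain.
Put 2 in bin 1; 5 remain.
Put 7 in bin 2; 3 remain.
Put 8 in bin 3; 2 remain.
Put 3 in bin 1; 2 remain.
Put 8 in bin 4; 2 remain.
Put 8 in bin 5; 2 remain.
Put 9 in bin 6; 1 remain.
Put 3 in bin 2; 0 remain.
Put 5 in bin 7; 5 remain.
Put 9 in bin 8; 1 remain.
Put 2 in bin 7; 3 remain.
Put 9 in bin 9; 1 remain.
Put 5 in bin 10; 5 remain.
Put 4 in bin 10; 1 remain.
10 bins × 10 = 100; used 85; unused 15.

15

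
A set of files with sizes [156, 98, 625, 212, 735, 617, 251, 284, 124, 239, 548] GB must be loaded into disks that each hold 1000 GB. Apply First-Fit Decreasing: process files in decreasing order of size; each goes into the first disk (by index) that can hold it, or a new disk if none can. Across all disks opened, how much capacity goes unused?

Sorted descending: 735, 625, 617, 548, 284, 251, 239, 212, 156, 124, 98.
disk 1: place 735 GB, 265 GB left
disk 2: place 625 GB, 375 GB left
disk 3: place 617 GB, 383 GB left
disk 4: place 548 GB, 452 GB left
disk 2: place 284 GB, 91 GB left
disk 1: place 251 GB, 14 GB left
disk 3: place 239 GB, 144 GB left
disk 4: place 212 GB, 240 GB left
disk 4: place 156 GB, 84 GB left
disk 3: place 124 GB, 20 GB left
disk 5: place 98 GB, 902 GB left
5 disks × 1000 GB = 5000 GB; used 3889 GB; unused 1111 GB.

1111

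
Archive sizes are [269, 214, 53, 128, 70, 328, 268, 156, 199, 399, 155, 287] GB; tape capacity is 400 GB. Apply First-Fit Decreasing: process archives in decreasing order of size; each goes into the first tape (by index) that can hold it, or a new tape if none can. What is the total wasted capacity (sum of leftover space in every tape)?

Sorted descending: 399, 328, 287, 269, 268, 214, 199, 156, 155, 128, 70, 53.
Put 399 GB in tape 1; 1 GB remain.
Put 328 GB in tape 2; 72 GB remain.
Put 287 GB in tape 3; 113 GB remain.
Put 269 GB in tape 4; 131 GB remain.
Put 268 GB in tape 5; 132 GB remain.
Put 214 GB in tape 6; 186 GB remain.
Put 199 GB in tape 7; 201 GB remain.
Put 156 GB in tape 6; 30 GB remain.
Put 155 GB in tape 7; 46 GB remain.
Put 128 GB in tape 4; 3 GB remain.
Put 70 GB in tape 2; 2 GB remain.
Put 53 GB in tape 3; 60 GB remain.
7 tapes × 400 GB = 2800 GB; used 2526 GB; unused 274 GB.

274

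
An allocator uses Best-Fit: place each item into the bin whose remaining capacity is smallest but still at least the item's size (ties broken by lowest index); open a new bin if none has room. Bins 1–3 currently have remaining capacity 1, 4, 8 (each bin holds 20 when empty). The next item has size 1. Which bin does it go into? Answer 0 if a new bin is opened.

1

Bins with room: bin 1 (1), bin 2 (4), bin 3 (8).
Tightest fit is bin 1 with 1 free.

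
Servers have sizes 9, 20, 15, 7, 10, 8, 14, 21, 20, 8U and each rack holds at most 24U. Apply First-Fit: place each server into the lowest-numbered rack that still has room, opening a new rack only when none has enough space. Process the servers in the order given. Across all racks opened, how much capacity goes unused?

36

Put 9U in rack 1; 15U remain.
Put 20U in rack 2; 4U remain.
Put 15U in rack 1; 0U remain.
Put 7U in rack 3; 17U remain.
Put 10U in rack 3; 7U remain.
Put 8U in rack 4; 16U remain.
Put 14U in rack 4; 2U remain.
Put 21U in rack 5; 3U remain.
Put 20U in rack 6; 4U remain.
Put 8U in rack 7; 16U remain.
7 racks × 24U = 168U; used 132U; unused 36U.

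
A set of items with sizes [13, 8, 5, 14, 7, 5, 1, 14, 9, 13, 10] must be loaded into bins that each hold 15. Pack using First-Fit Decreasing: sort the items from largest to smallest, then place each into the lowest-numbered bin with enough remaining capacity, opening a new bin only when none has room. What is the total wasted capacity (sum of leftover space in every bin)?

Sorted descending: 14, 14, 13, 13, 10, 9, 8, 7, 5, 5, 1.
14 → bin 1 (remaining 1)
14 → bin 2 (remaining 1)
13 → bin 3 (remaining 2)
13 → bin 4 (remaining 2)
10 → bin 5 (remaining 5)
9 → bin 6 (remaining 6)
8 → bin 7 (remaining 7)
7 → bin 7 (remaining 0)
5 → bin 5 (remaining 0)
5 → bin 6 (remaining 1)
1 → bin 1 (remaining 0)
7 bins × 15 = 105; used 99; unused 6.

6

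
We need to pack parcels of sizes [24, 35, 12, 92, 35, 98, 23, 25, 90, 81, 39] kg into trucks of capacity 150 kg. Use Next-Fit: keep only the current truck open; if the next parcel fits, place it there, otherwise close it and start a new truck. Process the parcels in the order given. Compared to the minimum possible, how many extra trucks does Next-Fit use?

Next-Fit: [24,35,12] [92,35] [98,23,25] [90] [81,39] → 5 trucks.
Total size 554 kg; any packing needs at least ⌈554/150⌉ = 4 trucks.
An optimal packing achieves that bound: [98,39,12] [92,35,23] [90,35,25] [81,24] → 4 trucks.
Excess: 5 − 4 = 1.

1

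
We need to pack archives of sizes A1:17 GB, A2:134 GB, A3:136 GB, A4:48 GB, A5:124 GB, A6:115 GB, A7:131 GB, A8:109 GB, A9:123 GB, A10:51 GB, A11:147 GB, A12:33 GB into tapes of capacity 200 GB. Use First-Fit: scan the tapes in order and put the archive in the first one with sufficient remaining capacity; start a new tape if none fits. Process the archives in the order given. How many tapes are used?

8

A1 (17 GB) → tape 1 (remaining 183 GB)
A2 (134 GB) → tape 1 (remaining 49 GB)
A3 (136 GB) → tape 2 (remaining 64 GB)
A4 (48 GB) → tape 1 (remaining 1 GB)
A5 (124 GB) → tape 3 (remaining 76 GB)
A6 (115 GB) → tape 4 (remaining 85 GB)
A7 (131 GB) → tape 5 (remaining 69 GB)
A8 (109 GB) → tape 6 (remaining 91 GB)
A9 (123 GB) → tape 7 (remaining 77 GB)
A10 (51 GB) → tape 2 (remaining 13 GB)
A11 (147 GB) → tape 8 (remaining 53 GB)
A12 (33 GB) → tape 3 (remaining 43 GB)
Final tapes: [17,134,48] [136,51] [124,33] [115] [131] [109] [123] [147].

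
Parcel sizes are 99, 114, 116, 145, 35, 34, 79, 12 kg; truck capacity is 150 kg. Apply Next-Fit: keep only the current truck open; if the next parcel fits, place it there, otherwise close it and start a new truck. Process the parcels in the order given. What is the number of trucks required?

truck 1: place 99 kg, 51 kg left
truck 2: place 114 kg, 36 kg left
truck 3: place 116 kg, 34 kg left
truck 4: place 145 kg, 5 kg left
truck 5: place 35 kg, 115 kg left
truck 5: place 34 kg, 81 kg left
truck 5: place 79 kg, 2 kg left
truck 6: place 12 kg, 138 kg left
Final trucks: [99] [114] [116] [145] [35,34,79] [12].

6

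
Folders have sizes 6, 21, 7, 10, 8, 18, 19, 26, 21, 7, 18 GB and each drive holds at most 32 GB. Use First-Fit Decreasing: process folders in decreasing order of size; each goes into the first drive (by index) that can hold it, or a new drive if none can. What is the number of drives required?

6

Sorted descending: 26, 21, 21, 19, 18, 18, 10, 8, 7, 7, 6.
drive 1: place 26 GB, 6 GB left
drive 2: place 21 GB, 11 GB left
drive 3: place 21 GB, 11 GB left
drive 4: place 19 GB, 13 GB left
drive 5: place 18 GB, 14 GB left
drive 6: place 18 GB, 14 GB left
drive 2: place 10 GB, 1 GB left
drive 3: place 8 GB, 3 GB left
drive 4: place 7 GB, 6 GB left
drive 5: place 7 GB, 7 GB left
drive 1: place 6 GB, 0 GB left
Final drives: [26,6] [21,10] [21,8] [19,7] [18,7] [18].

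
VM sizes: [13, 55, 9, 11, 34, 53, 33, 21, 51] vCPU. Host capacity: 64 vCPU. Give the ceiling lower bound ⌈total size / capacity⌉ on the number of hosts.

5 hosts

Total size = 13 + 55 + 9 + 11 + 34 + 53 + 33 + 21 + 51 = 280 vCPU.
⌈280 / 64⌉ = 5.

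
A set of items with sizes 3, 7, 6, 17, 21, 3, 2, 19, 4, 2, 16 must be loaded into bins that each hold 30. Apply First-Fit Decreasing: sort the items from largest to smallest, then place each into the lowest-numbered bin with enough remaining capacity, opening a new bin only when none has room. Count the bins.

4 bins

Sorted descending: 21, 19, 17, 16, 7, 6, 4, 3, 3, 2, 2.
Put 21 in bin 1; 9 remain.
Put 19 in bin 2; 11 remain.
Put 17 in bin 3; 13 remain.
Put 16 in bin 4; 14 remain.
Put 7 in bin 1; 2 remain.
Put 6 in bin 2; 5 remain.
Put 4 in bin 2; 1 remain.
Put 3 in bin 3; 10 remain.
Put 3 in bin 3; 7 remain.
Put 2 in bin 1; 0 remain.
Put 2 in bin 3; 5 remain.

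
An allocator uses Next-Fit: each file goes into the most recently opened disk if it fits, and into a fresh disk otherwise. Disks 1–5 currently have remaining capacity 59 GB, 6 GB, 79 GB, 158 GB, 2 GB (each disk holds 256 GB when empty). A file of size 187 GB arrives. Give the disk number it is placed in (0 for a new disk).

0

Next-Fit only looks at disk 5, which has 2 GB free.
187 GB does not fit, so a new disk is opened.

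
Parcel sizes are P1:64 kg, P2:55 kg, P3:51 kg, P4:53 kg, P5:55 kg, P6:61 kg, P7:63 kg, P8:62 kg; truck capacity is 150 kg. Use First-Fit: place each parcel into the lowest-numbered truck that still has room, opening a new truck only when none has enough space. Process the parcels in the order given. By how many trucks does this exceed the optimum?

First-Fit: [64,55] [51,53] [55,61] [63,62] → 4 trucks.
Total size 464 kg; any packing needs at least ⌈464/150⌉ = 4 trucks.
So 4 is already optimal.

0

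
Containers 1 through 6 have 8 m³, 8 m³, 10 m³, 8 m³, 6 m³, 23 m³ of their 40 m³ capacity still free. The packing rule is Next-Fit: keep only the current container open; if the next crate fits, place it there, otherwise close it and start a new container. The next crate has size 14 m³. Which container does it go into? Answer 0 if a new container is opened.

6

Next-Fit only looks at container 6, which has 23 m³ free.
14 m³ fits there.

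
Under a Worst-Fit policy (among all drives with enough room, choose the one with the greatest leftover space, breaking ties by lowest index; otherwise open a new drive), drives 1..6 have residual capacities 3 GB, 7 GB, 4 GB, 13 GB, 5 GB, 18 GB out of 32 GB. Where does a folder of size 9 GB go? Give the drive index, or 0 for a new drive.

Drives with room: drive 4 (13 GB), drive 6 (18 GB).
Most room is drive 6 with 18 GB free.

6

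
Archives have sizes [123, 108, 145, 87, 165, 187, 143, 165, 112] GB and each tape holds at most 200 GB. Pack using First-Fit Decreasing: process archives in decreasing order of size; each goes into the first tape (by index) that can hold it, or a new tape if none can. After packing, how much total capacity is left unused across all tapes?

365

Sorted descending: 187, 165, 165, 145, 143, 123, 112, 108, 87.
tape 1: place 187 GB, 13 GB left
tape 2: place 165 GB, 35 GB left
tape 3: place 165 GB, 35 GB left
tape 4: place 145 GB, 55 GB left
tape 5: place 143 GB, 57 GB left
tape 6: place 123 GB, 77 GB left
tape 7: place 112 GB, 88 GB left
tape 8: place 108 GB, 92 GB left
tape 7: place 87 GB, 1 GB left
8 tapes × 200 GB = 1600 GB; used 1235 GB; unused 365 GB.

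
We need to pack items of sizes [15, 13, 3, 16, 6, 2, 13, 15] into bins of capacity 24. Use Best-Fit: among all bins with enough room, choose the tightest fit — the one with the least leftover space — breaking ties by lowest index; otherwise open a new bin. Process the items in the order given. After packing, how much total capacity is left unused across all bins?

37

bin 1: place 15, 9 left
bin 2: place 13, 11 left
bin 1: place 3, 6 left
bin 3: place 16, 8 left
bin 1: place 6, 0 left
bin 3: place 2, 6 left
bin 4: place 13, 11 left
bin 5: place 15, 9 left
5 bins × 24 = 120; used 83; unused 37.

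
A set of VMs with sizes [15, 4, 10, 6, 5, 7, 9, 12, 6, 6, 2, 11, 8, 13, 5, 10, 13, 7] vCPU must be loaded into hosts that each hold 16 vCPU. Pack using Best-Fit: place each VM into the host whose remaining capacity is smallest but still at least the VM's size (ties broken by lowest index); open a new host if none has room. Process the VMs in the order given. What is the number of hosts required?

11

Put 15 vCPU in host 1; 1 vCPU remain.
Put 4 vCPU in host 2; 12 vCPU remain.
Put 10 vCPU in host 2; 2 vCPU remain.
Put 6 vCPU in host 3; 10 vCPU remain.
Put 5 vCPU in host 3; 5 vCPU remain.
Put 7 vCPU in host 4; 9 vCPU remain.
Put 9 vCPU in host 4; 0 vCPU remain.
Put 12 vCPU in host 5; 4 vCPU remain.
Put 6 vCPU in host 6; 10 vCPU remain.
Put 6 vCPU in host 6; 4 vCPU remain.
Put 2 vCPU in host 2; 0 vCPU remain.
Put 11 vCPU in host 7; 5 vCPU remain.
Put 8 vCPU in host 8; 8 vCPU remain.
Put 13 vCPU in host 9; 3 vCPU remain.
Put 5 vCPU in host 3; 0 vCPU remain.
Put 10 vCPU in host 10; 6 vCPU remain.
Put 13 vCPU in host 11; 3 vCPU remain.
Put 7 vCPU in host 8; 1 vCPU remain.
Final hosts: [15] [4,10,2] [6,5,5] [7,9] [12] [6,6] [11] [8,7] [13] [10] [13].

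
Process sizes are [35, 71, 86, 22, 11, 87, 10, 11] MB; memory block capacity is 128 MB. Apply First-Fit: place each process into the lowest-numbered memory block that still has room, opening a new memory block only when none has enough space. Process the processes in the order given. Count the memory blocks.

3

Put 35 MB in memory block 1; 93 MB remain.
Put 71 MB in memory block 1; 22 MB remain.
Put 86 MB in memory block 2; 42 MB remain.
Put 22 MB in memory block 1; 0 MB remain.
Put 11 MB in memory block 2; 31 MB remain.
Put 87 MB in memory block 3; 41 MB remain.
Put 10 MB in memory block 2; 21 MB remain.
Put 11 MB in memory block 2; 10 MB remain.
Final memory blocks: [35,71,22] [86,11,10,11] [87].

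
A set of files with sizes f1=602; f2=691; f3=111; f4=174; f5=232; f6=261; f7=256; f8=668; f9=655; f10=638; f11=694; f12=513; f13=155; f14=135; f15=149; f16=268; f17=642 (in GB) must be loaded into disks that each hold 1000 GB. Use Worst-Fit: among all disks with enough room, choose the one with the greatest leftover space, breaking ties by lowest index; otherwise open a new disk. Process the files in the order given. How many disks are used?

9

f1 (602 GB) → disk 1 (remaining 398 GB)
f2 (691 GB) → disk 2 (remaining 309 GB)
f3 (111 GB) → disk 1 (remaining 287 GB)
f4 (174 GB) → disk 2 (remaining 135 GB)
f5 (232 GB) → disk 1 (remaining 55 GB)
f6 (261 GB) → disk 3 (remaining 739 GB)
f7 (256 GB) → disk 3 (remaining 483 GB)
f8 (668 GB) → disk 4 (remaining 332 GB)
f9 (655 GB) → disk 5 (remaining 345 GB)
f10 (638 GB) → disk 6 (remaining 362 GB)
f11 (694 GB) → disk 7 (remaining 306 GB)
f12 (513 GB) → disk 8 (remaining 487 GB)
f13 (155 GB) → disk 8 (remaining 332 GB)
f14 (135 GB) → disk 3 (remaining 348 GB)
f15 (149 GB) → disk 6 (remaining 213 GB)
f16 (268 GB) → disk 3 (remaining 80 GB)
f17 (642 GB) → disk 9 (remaining 358 GB)
Final disks: [602,111,232] [691,174] [261,256,135,268] [668] [655] [638,149] [694] [513,155] [642].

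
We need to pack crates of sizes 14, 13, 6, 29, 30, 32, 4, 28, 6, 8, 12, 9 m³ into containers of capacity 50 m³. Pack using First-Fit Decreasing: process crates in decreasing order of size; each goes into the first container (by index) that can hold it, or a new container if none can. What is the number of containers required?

Sorted descending: 32, 30, 29, 28, 14, 13, 12, 9, 8, 6, 6, 4.
Put 32 m³ in container 1; 18 m³ remain.
Put 30 m³ in container 2; 20 m³ remain.
Put 29 m³ in container 3; 21 m³ remain.
Put 28 m³ in container 4; 22 m³ remain.
Put 14 m³ in container 1; 4 m³ remain.
Put 13 m³ in container 2; 7 m³ remain.
Put 12 m³ in container 3; 9 m³ remain.
Put 9 m³ in container 3; 0 m³ remain.
Put 8 m³ in container 4; 14 m³ remain.
Put 6 m³ in container 2; 1 m³ remain.
Put 6 m³ in container 4; 8 m³ remain.
Put 4 m³ in container 1; 0 m³ remain.
Final containers: [32,14,4] [30,13,6] [29,12,9] [28,8,6].

4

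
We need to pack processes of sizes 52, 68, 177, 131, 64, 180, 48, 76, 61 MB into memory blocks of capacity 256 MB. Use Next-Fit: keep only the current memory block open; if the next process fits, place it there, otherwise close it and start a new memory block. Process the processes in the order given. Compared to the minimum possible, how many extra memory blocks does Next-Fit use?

1

Next-Fit: [52,68] [177] [131,64] [180,48] [76,61] → 5 memory blocks.
Total size 857 MB; any packing needs at least ⌈857/256⌉ = 4 memory blocks.
An optimal packing achieves that bound: [180,76] [177,68] [131,64,61] [52,48] → 4 memory blocks.
Excess: 5 − 4 = 1.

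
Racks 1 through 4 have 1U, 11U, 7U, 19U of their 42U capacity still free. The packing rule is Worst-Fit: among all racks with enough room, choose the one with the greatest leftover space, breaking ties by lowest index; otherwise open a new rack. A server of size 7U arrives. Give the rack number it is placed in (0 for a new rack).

4

Racks with room: rack 2 (11U), rack 3 (7U), rack 4 (19U).
Most room is rack 4 with 19U free.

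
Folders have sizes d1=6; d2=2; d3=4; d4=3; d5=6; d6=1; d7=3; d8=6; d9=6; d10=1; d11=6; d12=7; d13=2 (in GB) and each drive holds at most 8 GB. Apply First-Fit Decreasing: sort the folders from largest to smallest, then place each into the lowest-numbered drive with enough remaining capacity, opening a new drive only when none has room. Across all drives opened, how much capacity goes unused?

Sorted descending: 7, 6, 6, 6, 6, 6, 4, 3, 3, 2, 2, 1, 1.
drive 1: place 7 GB, 1 GB left
drive 2: place 6 GB, 2 GB left
drive 3: place 6 GB, 2 GB left
drive 4: place 6 GB, 2 GB left
drive 5: place 6 GB, 2 GB left
drive 6: place 6 GB, 2 GB left
drive 7: place 4 GB, 4 GB left
drive 7: place 3 GB, 1 GB left
drive 8: place 3 GB, 5 GB left
drive 2: place 2 GB, 0 GB left
drive 3: place 2 GB, 0 GB left
drive 1: place 1 GB, 0 GB left
drive 4: place 1 GB, 1 GB left
8 drives × 8 GB = 64 GB; used 53 GB; unused 11 GB.

11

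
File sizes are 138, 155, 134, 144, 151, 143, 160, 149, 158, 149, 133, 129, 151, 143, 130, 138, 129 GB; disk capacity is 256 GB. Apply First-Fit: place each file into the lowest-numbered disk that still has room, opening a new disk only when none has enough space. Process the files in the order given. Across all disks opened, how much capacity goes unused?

138 GB → disk 1 (remaining 118 GB)
155 GB → disk 2 (remaining 101 GB)
134 GB → disk 3 (remaining 122 GB)
144 GB → disk 4 (remaining 112 GB)
151 GB → disk 5 (remaining 105 GB)
143 GB → disk 6 (remaining 113 GB)
160 GB → disk 7 (remaining 96 GB)
149 GB → disk 8 (remaining 107 GB)
158 GB → disk 9 (remaining 98 GB)
149 GB → disk 10 (remaining 107 GB)
133 GB → disk 11 (remaining 123 GB)
129 GB → disk 12 (remaining 127 GB)
151 GB → disk 13 (remaining 105 GB)
143 GB → disk 14 (remaining 113 GB)
130 GB → disk 15 (remaining 126 GB)
138 GB → disk 16 (remaining 118 GB)
129 GB → disk 17 (remaining 127 GB)
17 disks × 256 GB = 4352 GB; used 2434 GB; unused 1918 GB.

1918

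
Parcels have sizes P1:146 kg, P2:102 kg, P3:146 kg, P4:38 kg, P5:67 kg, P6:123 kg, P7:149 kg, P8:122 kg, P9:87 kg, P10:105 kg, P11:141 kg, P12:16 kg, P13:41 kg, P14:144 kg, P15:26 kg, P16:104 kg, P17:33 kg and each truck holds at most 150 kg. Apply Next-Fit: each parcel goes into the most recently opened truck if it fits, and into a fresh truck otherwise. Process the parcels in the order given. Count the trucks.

14 trucks

truck 1: place P1 (146 kg), 4 kg left
truck 2: place P2 (102 kg), 48 kg left
truck 3: place P3 (146 kg), 4 kg left
truck 4: place P4 (38 kg), 112 kg left
truck 4: place P5 (67 kg), 45 kg left
truck 5: place P6 (123 kg), 27 kg left
truck 6: place P7 (149 kg), 1 kg left
truck 7: place P8 (122 kg), 28 kg left
truck 8: place P9 (87 kg), 63 kg left
truck 9: place P10 (105 kg), 45 kg left
truck 10: place P11 (141 kg), 9 kg left
truck 11: place P12 (16 kg), 134 kg left
truck 11: place P13 (41 kg), 93 kg left
truck 12: place P14 (144 kg), 6 kg left
truck 13: place P15 (26 kg), 124 kg left
truck 13: place P16 (104 kg), 20 kg left
truck 14: place P17 (33 kg), 117 kg left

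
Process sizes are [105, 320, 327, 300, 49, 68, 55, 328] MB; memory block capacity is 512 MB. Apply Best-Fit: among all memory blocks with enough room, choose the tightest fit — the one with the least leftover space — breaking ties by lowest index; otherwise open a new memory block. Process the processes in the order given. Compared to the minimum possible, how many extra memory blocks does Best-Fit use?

0

Best-Fit: [105,320,49] [327,68,55] [300] [328] → 4 memory blocks.
Total size 1552 MB; any packing needs at least ⌈1552/512⌉ = 4 memory blocks.
So 4 is already optimal.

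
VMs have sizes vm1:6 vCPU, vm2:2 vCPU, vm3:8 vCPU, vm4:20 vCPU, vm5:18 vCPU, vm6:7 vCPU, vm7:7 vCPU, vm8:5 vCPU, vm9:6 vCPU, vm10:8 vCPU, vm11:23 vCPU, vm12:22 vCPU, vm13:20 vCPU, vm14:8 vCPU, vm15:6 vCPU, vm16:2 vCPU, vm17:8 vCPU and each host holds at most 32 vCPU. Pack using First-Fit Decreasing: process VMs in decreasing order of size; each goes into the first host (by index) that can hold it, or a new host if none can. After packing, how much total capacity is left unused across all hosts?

16

Sorted descending: 23, 22, 20, 20, 18, 8, 8, 8, 8, 7, 7, 6, 6, 6, 5, 2, 2.
host 1: place 23 vCPU, 9 vCPU left
host 2: place 22 vCPU, 10 vCPU left
host 3: place 20 vCPU, 12 vCPU left
host 4: place 20 vCPU, 12 vCPU left
host 5: place 18 vCPU, 14 vCPU left
host 1: place 8 vCPU, 1 vCPU left
host 2: place 8 vCPU, 2 vCPU left
host 3: place 8 vCPU, 4 vCPU left
host 4: place 8 vCPU, 4 vCPU left
host 5: place 7 vCPU, 7 vCPU left
host 5: place 7 vCPU, 0 vCPU left
host 6: place 6 vCPU, 26 vCPU left
host 6: place 6 vCPU, 20 vCPU left
host 6: place 6 vCPU, 14 vCPU left
host 6: place 5 vCPU, 9 vCPU left
host 2: place 2 vCPU, 0 vCPU left
host 3: place 2 vCPU, 2 vCPU left
6 hosts × 32 vCPU = 192 vCPU; used 176 vCPU; unused 16 vCPU.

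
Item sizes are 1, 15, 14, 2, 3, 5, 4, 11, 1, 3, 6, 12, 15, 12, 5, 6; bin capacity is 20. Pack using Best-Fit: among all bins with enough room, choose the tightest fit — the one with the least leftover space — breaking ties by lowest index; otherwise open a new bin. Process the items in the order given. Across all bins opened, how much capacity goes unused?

5

1 → bin 1 (remaining 19)
15 → bin 1 (remaining 4)
14 → bin 2 (remaining 6)
2 → bin 1 (remaining 2)
3 → bin 2 (remaining 3)
5 → bin 3 (remaining 15)
4 → bin 3 (remaining 11)
11 → bin 3 (remaining 0)
1 → bin 1 (remaining 1)
3 → bin 2 (remaining 0)
6 → bin 4 (remaining 14)
12 → bin 4 (remaining 2)
15 → bin 5 (remaining 5)
12 → bin 6 (remaining 8)
5 → bin 5 (remaining 0)
6 → bin 6 (remaining 2)
6 bins × 20 = 120; used 115; unused 5.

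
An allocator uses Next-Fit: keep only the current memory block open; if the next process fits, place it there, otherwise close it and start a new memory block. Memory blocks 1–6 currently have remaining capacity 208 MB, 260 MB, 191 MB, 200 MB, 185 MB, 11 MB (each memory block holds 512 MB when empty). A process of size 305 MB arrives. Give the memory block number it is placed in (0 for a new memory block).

0

Next-Fit only looks at memory block 6, which has 11 MB free.
305 MB does not fit, so a new memory block is opened.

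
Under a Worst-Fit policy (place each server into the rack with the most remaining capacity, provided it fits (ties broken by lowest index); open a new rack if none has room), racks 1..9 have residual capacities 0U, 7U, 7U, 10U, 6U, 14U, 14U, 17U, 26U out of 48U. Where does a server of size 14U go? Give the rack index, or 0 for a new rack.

Racks with room: rack 6 (14U), rack 7 (14U), rack 8 (17U), rack 9 (26U).
Most room is rack 9 with 26U free.

9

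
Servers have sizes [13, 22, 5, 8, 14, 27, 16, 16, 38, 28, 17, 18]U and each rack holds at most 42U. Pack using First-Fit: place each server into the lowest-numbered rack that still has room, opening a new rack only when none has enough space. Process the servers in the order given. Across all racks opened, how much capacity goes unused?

13U → rack 1 (remaining 29U)
22U → rack 1 (remaining 7U)
5U → rack 1 (remaining 2U)
8U → rack 2 (remaining 34U)
14U → rack 2 (remaining 20U)
27U → rack 3 (remaining 15U)
16U → rack 2 (remaining 4U)
16U → rack 4 (remaining 26U)
38U → rack 5 (remaining 4U)
28U → rack 6 (remaining 14U)
17U → rack 4 (remaining 9U)
18U → rack 7 (remaining 24U)
7 racks × 42U = 294U; used 222U; unused 72U.

72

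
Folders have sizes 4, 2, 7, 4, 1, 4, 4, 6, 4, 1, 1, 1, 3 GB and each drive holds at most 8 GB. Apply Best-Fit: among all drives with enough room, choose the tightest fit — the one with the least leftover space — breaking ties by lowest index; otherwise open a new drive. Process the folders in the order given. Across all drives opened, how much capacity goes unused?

drive 1: place 4 GB, 4 GB left
drive 1: place 2 GB, 2 GB left
drive 2: place 7 GB, 1 GB left
drive 3: place 4 GB, 4 GB left
drive 2: place 1 GB, 0 GB left
drive 3: place 4 GB, 0 GB left
drive 4: place 4 GB, 4 GB left
drive 5: place 6 GB, 2 GB left
drive 4: place 4 GB, 0 GB left
drive 1: place 1 GB, 1 GB left
drive 1: place 1 GB, 0 GB left
drive 5: place 1 GB, 1 GB left
drive 6: place 3 GB, 5 GB left
6 drives × 8 GB = 48 GB; used 42 GB; unused 6 GB.

6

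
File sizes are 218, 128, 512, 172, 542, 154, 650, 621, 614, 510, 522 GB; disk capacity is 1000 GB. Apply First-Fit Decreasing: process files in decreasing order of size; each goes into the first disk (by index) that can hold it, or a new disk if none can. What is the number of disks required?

Sorted descending: 650, 621, 614, 542, 522, 512, 510, 218, 172, 154, 128.
disk 1: place 650 GB, 350 GB left
disk 2: place 621 GB, 379 GB left
disk 3: place 614 GB, 386 GB left
disk 4: place 542 GB, 458 GB left
disk 5: place 522 GB, 478 GB left
disk 6: place 512 GB, 488 GB left
disk 7: place 510 GB, 490 GB left
disk 1: place 218 GB, 132 GB left
disk 2: place 172 GB, 207 GB left
disk 2: place 154 GB, 53 GB left
disk 1: place 128 GB, 4 GB left

7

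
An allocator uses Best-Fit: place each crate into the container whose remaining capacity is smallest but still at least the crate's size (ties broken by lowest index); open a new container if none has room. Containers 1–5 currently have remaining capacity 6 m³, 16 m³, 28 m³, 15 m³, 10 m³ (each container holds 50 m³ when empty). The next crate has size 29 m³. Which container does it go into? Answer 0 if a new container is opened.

No container has ≥ 29 m³ free, so a new container is opened.

0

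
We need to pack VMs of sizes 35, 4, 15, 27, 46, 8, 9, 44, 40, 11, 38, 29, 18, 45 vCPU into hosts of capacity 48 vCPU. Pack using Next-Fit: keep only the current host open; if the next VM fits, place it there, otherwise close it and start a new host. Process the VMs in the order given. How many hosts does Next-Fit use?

10

Put 35 vCPU in host 1; 13 vCPU remain.
Put 4 vCPU in host 1; 9 vCPU remain.
Put 15 vCPU in host 2; 33 vCPU remain.
Put 27 vCPU in host 2; 6 vCPU remain.
Put 46 vCPU in host 3; 2 vCPU remain.
Put 8 vCPU in host 4; 40 vCPU remain.
Put 9 vCPU in host 4; 31 vCPU remain.
Put 44 vCPU in host 5; 4 vCPU remain.
Put 40 vCPU in host 6; 8 vCPU remain.
Put 11 vCPU in host 7; 37 vCPU remain.
Put 38 vCPU in host 8; 10 vCPU remain.
Put 29 vCPU in host 9; 19 vCPU remain.
Put 18 vCPU in host 9; 1 vCPU remain.
Put 45 vCPU in host 10; 3 vCPU remain.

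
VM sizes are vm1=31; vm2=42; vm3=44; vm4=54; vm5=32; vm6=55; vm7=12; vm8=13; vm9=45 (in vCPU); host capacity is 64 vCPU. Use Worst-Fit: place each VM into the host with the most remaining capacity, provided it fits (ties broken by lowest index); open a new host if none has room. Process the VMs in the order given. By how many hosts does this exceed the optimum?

0

Worst-Fit: [31,32] [42,12] [44,13] [54] [55] [45] → 6 hosts.
Total size 328 vCPU; any packing needs at least ⌈328/64⌉ = 6 hosts.
So 6 is already optimal.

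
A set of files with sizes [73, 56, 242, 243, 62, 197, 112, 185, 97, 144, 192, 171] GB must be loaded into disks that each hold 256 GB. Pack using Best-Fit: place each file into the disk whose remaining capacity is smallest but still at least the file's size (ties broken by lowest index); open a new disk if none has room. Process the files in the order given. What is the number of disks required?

9

73 GB → disk 1 (remaining 183 GB)
56 GB → disk 1 (remaining 127 GB)
242 GB → disk 2 (remaining 14 GB)
243 GB → disk 3 (remaining 13 GB)
62 GB → disk 1 (remaining 65 GB)
197 GB → disk 4 (remaining 59 GB)
112 GB → disk 5 (remaining 144 GB)
185 GB → disk 6 (remaining 71 GB)
97 GB → disk 5 (remaining 47 GB)
144 GB → disk 7 (remaining 112 GB)
192 GB → disk 8 (remaining 64 GB)
171 GB → disk 9 (remaining 85 GB)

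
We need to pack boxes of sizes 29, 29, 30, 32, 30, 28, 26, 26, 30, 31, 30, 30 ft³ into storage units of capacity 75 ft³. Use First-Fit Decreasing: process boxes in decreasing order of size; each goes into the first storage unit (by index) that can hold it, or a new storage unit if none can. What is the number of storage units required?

6

Sorted descending: 32, 31, 30, 30, 30, 30, 30, 29, 29, 28, 26, 26.
Put 32 ft³ in storage unit 1; 43 ft³ remain.
Put 31 ft³ in storage unit 1; 12 ft³ remain.
Put 30 ft³ in storage unit 2; 45 ft³ remain.
Put 30 ft³ in storage unit 2; 15 ft³ remain.
Put 30 ft³ in storage unit 3; 45 ft³ remain.
Put 30 ft³ in storage unit 3; 15 ft³ remain.
Put 30 ft³ in storage unit 4; 45 ft³ remain.
Put 29 ft³ in storage unit 4; 16 ft³ remain.
Put 29 ft³ in storage unit 5; 46 ft³ remain.
Put 28 ft³ in storage unit 5; 18 ft³ remain.
Put 26 ft³ in storage unit 6; 49 ft³ remain.
Put 26 ft³ in storage unit 6; 23 ft³ remain.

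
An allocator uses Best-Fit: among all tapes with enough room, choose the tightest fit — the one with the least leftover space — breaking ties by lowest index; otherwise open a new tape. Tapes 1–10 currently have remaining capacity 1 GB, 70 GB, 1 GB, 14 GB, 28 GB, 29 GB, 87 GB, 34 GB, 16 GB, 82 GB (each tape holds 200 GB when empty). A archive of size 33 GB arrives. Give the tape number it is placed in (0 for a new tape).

Tapes with room: tape 2 (70 GB), tape 7 (87 GB), tape 8 (34 GB), tape 10 (82 GB).
Tightest fit is tape 8 with 34 GB free.

8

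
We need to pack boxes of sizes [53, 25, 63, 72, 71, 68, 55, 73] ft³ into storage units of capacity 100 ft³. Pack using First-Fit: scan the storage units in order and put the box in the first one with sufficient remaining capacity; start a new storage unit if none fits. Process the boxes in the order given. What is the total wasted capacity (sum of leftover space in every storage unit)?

storage unit 1: place 53 ft³, 47 ft³ left
storage unit 1: place 25 ft³, 22 ft³ left
storage unit 2: place 63 ft³, 37 ft³ left
storage unit 3: place 72 ft³, 28 ft³ left
storage unit 4: place 71 ft³, 29 ft³ left
storage unit 5: place 68 ft³, 32 ft³ left
storage unit 6: place 55 ft³, 45 ft³ left
storage unit 7: place 73 ft³, 27 ft³ left
7 storage units × 100 ft³ = 700 ft³; used 480 ft³; unused 220 ft³.

220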